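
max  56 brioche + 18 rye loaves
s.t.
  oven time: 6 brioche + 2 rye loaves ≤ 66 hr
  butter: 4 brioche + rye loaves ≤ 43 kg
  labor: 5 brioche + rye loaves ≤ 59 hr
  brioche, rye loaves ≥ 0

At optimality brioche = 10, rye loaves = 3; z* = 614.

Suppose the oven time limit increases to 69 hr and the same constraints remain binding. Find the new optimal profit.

Check each constraint at x*: oven time 66/66 (tight); butter 43/43 (tight); labor 53/59 (slack 6).
Slack constraints have shadow price 0 (complementary slackness).
Dual feasibility on the basic columns requires 6·y_oven time + 4·y_butter = 56, 2·y_oven time + 1·y_butter = 18.
→ y_oven time = 8 and y_butter = 2.
Δz = y_oven time·Δb = 8 × (3) = 24, so new z* = 614 + 24 = 638.

638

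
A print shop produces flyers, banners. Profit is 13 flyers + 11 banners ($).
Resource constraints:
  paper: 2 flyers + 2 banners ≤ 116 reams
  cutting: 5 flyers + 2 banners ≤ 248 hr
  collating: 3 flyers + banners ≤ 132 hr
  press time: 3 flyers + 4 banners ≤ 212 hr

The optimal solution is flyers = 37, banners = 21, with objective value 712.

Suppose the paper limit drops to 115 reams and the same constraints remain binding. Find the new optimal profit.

707

Binding: paper and collating. Non-binding: cutting (21 unused), press time (17 unused).
Since cutting, press time are not tight, their duals are 0.
Dual feasibility on the basic columns requires 2·y_paper + 3·y_collating = 13, 2·y_paper + 1·y_collating = 11.
→ y_paper = 5 and y_collating = 1.
Δz = y_paper·Δb = 5 × (-1) = -5, so new z* = 712 − 5 = 707.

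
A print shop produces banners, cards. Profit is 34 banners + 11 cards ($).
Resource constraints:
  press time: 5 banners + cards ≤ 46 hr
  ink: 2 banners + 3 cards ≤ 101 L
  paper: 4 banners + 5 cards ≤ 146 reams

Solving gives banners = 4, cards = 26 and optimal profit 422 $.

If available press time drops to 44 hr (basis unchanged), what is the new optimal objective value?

410

Binding: press time and paper. Non-binding: ink (15 unused).
Slack constraints have shadow price 0 (complementary slackness).
Dual feasibility on the basic columns requires 5·y_press time + 4·y_paper = 34, 1·y_press time + 5·y_paper = 11.
Solving: y_press time = 6, y_paper = 1.
Δz = y_press time·Δb = 6 × (-2) = -12, so new z* = 422 − 12 = 410.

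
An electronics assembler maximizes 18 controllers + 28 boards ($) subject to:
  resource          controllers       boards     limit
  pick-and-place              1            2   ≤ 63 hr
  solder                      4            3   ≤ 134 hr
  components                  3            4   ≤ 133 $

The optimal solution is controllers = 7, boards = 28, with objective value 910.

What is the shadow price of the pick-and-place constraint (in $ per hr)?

6

Check each constraint at x*: pick-and-place 63/63 (tight); solder 112/134 (slack 22); components 133/133 (tight).
Slack constraints have shadow price 0 (complementary slackness).
The binding rows give the dual system: 1·y_pick-and-place + 3·y_components = 18 and 2·y_pick-and-place + 4·y_components = 28.
This yields shadow prices y_pick-and-place = 6, y_components = 4.
Shadow price of pick-and-place = 6.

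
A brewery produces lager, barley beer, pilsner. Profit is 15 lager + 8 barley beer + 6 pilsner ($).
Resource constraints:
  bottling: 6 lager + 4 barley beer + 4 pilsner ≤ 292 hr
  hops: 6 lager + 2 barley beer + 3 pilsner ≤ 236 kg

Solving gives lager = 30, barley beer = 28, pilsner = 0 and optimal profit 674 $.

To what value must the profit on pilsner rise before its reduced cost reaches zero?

At the optimum: bottling uses 292 of 292 (binding); hops uses 236 of 236 (binding).
The binding rows give the dual system: 6·y_bottling + 6·y_hops = 15 and 4·y_bottling + 2·y_hops = 8.
Solving: y_bottling = 1.5, y_hops = 1.
pilsner enters the basis when its profit ≥ yᵀa₃ = 1.5·4 + 1·3 = 9.

9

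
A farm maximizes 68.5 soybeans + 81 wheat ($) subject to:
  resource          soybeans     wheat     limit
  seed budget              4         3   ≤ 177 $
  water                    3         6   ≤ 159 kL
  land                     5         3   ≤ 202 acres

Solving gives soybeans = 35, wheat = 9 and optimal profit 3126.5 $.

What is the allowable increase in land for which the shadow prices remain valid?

14

Binding constraints: water, land. The basis is B = [[3,6],[5,3]] with det -21.
Per unit increase in land, x* moves by d = (0.2857, -0.1429).
The basis stays optimal until seed budget becomes binding; allowable increase = 14 acres.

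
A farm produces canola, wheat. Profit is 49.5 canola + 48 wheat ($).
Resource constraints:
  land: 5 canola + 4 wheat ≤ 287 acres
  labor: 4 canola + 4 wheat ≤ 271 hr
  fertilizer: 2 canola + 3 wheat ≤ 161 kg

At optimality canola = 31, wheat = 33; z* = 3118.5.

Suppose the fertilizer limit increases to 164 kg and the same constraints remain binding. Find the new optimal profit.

Binding: land and fertilizer. Non-binding: labor (15 unused).
Since labor is not tight, its dual is 0.
The binding rows give the dual system: 5·y_land + 2·y_fertilizer = 49.5 and 4·y_land + 3·y_fertilizer = 48.
→ y_land = 7.5 and y_fertilizer = 6.
Δz = y_fertilizer·Δb = 6 × (3) = 18, so new z* = 3118.5 + 18 = 3136.5.

3136.5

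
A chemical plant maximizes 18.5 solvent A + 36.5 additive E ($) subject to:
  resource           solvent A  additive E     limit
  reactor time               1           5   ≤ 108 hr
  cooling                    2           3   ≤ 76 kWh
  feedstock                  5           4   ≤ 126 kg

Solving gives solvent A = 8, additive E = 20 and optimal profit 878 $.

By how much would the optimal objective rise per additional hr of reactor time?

Binding: reactor time and cooling. Non-binding: feedstock (6 unused).
By complementary slackness, y = 0 for the non-binding constraint.
The binding rows give the dual system: 1·y_reactor time + 2·y_cooling = 18.5 and 5·y_reactor time + 3·y_cooling = 36.5.
This yields shadow prices y_reactor time = 2.5, y_cooling = 8.
Shadow price of reactor time = 2.5.

2.5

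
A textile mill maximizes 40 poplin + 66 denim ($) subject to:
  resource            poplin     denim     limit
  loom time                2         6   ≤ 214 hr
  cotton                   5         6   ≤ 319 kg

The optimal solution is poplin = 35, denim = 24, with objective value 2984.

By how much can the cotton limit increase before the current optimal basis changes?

216

Binding constraints: loom time, cotton. The basis is B = [[2,6],[5,6]] with det -18.
Per unit increase in cotton, x* moves by d = (0.3333, -0.1111).
The basis stays optimal until denim reaches 0; allowable increase = 216 kg.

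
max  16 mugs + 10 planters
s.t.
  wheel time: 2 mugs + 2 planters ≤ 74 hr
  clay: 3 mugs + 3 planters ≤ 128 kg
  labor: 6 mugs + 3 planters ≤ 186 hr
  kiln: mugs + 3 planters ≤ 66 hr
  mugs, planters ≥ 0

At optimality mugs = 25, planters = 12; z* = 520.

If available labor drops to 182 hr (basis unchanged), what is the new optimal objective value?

Check each constraint at x*: wheel time 74/74 (tight); clay 111/128 (slack 17); labor 186/186 (tight); kiln 61/66 (slack 5).
Since clay, kiln are not tight, their duals are 0.
Dual feasibility on the basic columns requires 2·y_wheel time + 6·y_labor = 16, 2·y_wheel time + 3·y_labor = 10.
→ y_wheel time = 2 and y_labor = 2.
Δz = y_labor·Δb = 2 × (-4) = -8, so new z* = 520 − 8 = 512.

512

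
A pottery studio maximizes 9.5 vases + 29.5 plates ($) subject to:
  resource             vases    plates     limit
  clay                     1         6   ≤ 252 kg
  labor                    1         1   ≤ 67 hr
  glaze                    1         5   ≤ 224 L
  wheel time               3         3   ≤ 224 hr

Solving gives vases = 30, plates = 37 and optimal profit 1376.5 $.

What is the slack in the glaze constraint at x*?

9

glaze used = 1·30 + 5·37 = 215; slack = 224 − 215 = 9.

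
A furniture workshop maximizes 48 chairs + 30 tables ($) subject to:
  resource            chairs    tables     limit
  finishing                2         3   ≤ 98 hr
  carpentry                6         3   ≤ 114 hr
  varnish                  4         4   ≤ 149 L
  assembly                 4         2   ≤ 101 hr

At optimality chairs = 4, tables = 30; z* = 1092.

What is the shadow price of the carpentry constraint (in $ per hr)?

At the optimum: finishing uses 98 of 98 (binding); carpentry uses 114 of 114 (binding); varnish uses 136 of 149 (slack = 13); assembly uses 76 of 101 (slack = 25).
Since varnish, assembly are not tight, their duals are 0.
Dual feasibility on the basic columns requires 2·y_finishing + 6·y_carpentry = 48, 3·y_finishing + 3·y_carpentry = 30.
Solving: y_finishing = 3, y_carpentry = 7.
Shadow price of carpentry = 7.

7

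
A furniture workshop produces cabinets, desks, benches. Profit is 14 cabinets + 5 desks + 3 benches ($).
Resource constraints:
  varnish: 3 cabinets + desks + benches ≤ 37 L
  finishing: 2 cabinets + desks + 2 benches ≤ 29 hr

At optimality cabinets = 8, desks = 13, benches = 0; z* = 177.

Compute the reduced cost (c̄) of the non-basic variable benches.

Both varnish and finishing are binding at x*.
From A_Bᵀ y = c: 3·y_varnish + 2·y_finishing = 14; 1·y_varnish + 1·y_finishing = 5.
Solving: y_varnish = 4, y_finishing = 1.
Reduced cost of benches: c₃ − yᵀa₃ = 3 − (4·1 + 1·2) = 3 − 6 = -3.

-3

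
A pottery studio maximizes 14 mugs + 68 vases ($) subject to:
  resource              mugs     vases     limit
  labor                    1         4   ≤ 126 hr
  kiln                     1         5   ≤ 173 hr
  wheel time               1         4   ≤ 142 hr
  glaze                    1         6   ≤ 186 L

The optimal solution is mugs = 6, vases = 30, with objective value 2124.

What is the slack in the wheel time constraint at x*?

16

wheel time used = 1·6 + 4·30 = 126; slack = 142 − 126 = 16.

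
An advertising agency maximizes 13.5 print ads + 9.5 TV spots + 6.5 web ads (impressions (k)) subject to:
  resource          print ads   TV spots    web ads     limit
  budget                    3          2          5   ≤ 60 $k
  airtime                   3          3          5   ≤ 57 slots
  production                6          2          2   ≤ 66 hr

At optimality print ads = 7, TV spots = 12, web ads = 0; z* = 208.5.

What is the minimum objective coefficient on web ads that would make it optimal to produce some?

14.5

At the optimum: budget uses 45 of 60 (slack = 15); airtime uses 57 of 57 (binding); production uses 66 of 66 (binding).
Since budget is not tight, its dual is 0.
Dual feasibility on the basic columns requires 3·y_airtime + 6·y_production = 13.5, 3·y_airtime + 2·y_production = 9.5.
→ y_airtime = 2.5 and y_production = 1.
web ads enters the basis when its profit ≥ yᵀa₃ = 2.5·5 + 1·2 = 14.5.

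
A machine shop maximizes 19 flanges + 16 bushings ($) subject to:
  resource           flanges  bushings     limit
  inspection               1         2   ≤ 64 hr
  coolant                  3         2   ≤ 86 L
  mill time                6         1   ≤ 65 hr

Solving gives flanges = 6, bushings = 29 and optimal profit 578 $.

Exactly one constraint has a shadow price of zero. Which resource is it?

coolant

inspection: 64/64 (binding)
coolant: 76/86 (slack 10)
mill time: 65/65 (binding)
By complementary slackness, a constraint with positive slack has shadow price 0 → coolant.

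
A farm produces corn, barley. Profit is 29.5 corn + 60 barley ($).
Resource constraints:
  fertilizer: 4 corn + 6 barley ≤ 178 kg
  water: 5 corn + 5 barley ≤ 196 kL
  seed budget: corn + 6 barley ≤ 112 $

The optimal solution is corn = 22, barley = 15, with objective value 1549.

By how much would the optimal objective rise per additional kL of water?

0

Binding: fertilizer and seed budget. Non-binding: water (11 unused).
By complementary slackness, y = 0 for the non-binding constraint.
The binding rows give the dual system: 4·y_fertilizer + 1·y_seed budget = 29.5 and 6·y_fertilizer + 6·y_seed budget = 60.
Solving: y_fertilizer = 6.5, y_seed budget = 3.5.
Shadow price of water = 0.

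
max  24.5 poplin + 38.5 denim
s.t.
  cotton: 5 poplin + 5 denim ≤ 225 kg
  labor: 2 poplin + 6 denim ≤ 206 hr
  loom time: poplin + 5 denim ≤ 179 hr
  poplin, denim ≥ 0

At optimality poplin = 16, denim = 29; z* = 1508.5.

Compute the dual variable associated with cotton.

3.5

Binding: cotton and labor. Non-binding: loom time (18 unused).
Slack constraints have shadow price 0 (complementary slackness).
Dual feasibility on the basic columns requires 5·y_cotton + 2·y_labor = 24.5, 5·y_cotton + 6·y_labor = 38.5.
→ y_cotton = 3.5 and y_labor = 3.5.
Shadow price of cotton = 3.5.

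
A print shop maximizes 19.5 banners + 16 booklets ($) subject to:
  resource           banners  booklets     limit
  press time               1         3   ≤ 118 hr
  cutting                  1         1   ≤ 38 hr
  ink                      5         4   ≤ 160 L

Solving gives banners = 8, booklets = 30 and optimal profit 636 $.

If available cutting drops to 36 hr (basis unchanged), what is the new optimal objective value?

Binding: cutting and ink. Non-binding: press time (20 unused).
By complementary slackness, y = 0 for the non-binding constraint.
The binding rows give the dual system: 1·y_cutting + 5·y_ink = 19.5 and 1·y_cutting + 4·y_ink = 16.
→ y_cutting = 2 and y_ink = 3.5.
Δz = y_cutting·Δb = 2 × (-2) = -4, so new z* = 636 − 4 = 632.

632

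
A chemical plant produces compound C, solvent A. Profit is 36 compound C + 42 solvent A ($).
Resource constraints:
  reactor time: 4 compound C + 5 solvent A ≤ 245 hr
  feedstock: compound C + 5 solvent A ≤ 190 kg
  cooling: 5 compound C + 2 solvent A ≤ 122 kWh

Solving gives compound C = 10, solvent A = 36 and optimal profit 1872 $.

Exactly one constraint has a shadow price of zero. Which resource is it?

reactor time: 220/245 (slack 25)
feedstock: 190/190 (binding)
cooling: 122/122 (binding)
By complementary slackness, a constraint with positive slack has shadow price 0 → reactor time.

reactor time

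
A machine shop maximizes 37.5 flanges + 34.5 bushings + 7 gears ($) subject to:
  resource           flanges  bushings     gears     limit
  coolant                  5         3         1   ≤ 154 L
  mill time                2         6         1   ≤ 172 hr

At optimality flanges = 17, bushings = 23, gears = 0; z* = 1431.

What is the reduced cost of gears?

At the optimum: coolant uses 154 of 154 (binding); mill time uses 172 of 172 (binding).
The binding rows give the dual system: 5·y_coolant + 2·y_mill time = 37.5 and 3·y_coolant + 6·y_mill time = 34.5.
→ y_coolant = 6.5 and y_mill time = 2.5.
Reduced cost of gears: c₃ − yᵀa₃ = 7 − (6.5·1 + 2.5·1) = 7 − 9 = -2.

-2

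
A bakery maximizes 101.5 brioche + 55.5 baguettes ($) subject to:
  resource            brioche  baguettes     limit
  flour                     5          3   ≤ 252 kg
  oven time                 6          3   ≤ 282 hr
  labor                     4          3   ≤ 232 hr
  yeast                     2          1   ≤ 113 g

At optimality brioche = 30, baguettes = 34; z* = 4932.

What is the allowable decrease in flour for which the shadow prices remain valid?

Binding constraints: flour, oven time. The basis is B = [[5,3],[6,3]] with det -3.
Per unit decrease in flour, x* moves by d = (1, -2).
The basis stays optimal until baguettes reaches 0; allowable decrease = 17 kg.

17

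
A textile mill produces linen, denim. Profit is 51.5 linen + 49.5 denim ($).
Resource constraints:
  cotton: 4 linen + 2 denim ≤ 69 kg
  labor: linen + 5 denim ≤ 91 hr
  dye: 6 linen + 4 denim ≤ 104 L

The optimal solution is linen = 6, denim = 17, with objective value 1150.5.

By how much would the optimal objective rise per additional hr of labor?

3.5

Binding: labor and dye. Non-binding: cotton (11 unused).
Slack constraints have shadow price 0 (complementary slackness).
Dual feasibility on the basic columns requires 1·y_labor + 6·y_dye = 51.5, 5·y_labor + 4·y_dye = 49.5.
Solving: y_labor = 3.5, y_dye = 8.
Shadow price of labor = 3.5.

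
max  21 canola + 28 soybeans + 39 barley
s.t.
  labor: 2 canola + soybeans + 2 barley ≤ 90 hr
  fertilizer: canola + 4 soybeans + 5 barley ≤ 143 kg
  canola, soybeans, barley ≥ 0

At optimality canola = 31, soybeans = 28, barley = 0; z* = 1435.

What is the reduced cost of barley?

-2

At the optimum: labor uses 90 of 90 (binding); fertilizer uses 143 of 143 (binding).
Dual feasibility on the basic columns requires 2·y_labor + 1·y_fertilizer = 21, 1·y_labor + 4·y_fertilizer = 28.
Solving: y_labor = 8, y_fertilizer = 5.
Reduced cost of barley: c₃ − yᵀa₃ = 39 − (8·2 + 5·5) = 39 − 41 = -2.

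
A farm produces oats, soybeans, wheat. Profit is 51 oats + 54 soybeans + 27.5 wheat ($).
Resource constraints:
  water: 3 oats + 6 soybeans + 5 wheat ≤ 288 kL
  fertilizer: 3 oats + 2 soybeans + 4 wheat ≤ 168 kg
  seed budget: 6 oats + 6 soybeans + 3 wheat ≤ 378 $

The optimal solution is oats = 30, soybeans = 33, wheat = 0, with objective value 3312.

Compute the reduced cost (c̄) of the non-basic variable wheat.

Binding: water and seed budget. Non-binding: fertilizer (12 unused).
Slack constraints have shadow price 0 (complementary slackness).
The binding rows give the dual system: 3·y_water + 6·y_seed budget = 51 and 6·y_water + 6·y_seed budget = 54.
This yields shadow prices y_water = 1, y_seed budget = 8.
Reduced cost of wheat: c₃ − yᵀa₃ = 27.5 − (1·5 + 8·3) = 27.5 − 29 = -1.5.

-1.5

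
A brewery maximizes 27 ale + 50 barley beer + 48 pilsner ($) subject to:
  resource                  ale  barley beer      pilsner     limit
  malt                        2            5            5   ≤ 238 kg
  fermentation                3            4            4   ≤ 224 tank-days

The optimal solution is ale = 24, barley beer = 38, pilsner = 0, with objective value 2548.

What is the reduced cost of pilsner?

At the optimum: malt uses 238 of 238 (binding); fermentation uses 224 of 224 (binding).
From A_Bᵀ y = c: 2·y_malt + 3·y_fermentation = 27; 5·y_malt + 4·y_fermentation = 50.
Solving: y_malt = 6, y_fermentation = 5.
Reduced cost of pilsner: c₃ − yᵀa₃ = 48 − (6·5 + 5·4) = 48 − 50 = -2.

-2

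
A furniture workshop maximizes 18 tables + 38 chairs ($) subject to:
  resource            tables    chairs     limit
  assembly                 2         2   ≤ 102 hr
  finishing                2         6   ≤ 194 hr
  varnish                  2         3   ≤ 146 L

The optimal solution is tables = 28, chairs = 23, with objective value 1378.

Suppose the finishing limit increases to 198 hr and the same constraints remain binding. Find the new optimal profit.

Binding: assembly and finishing. Non-binding: varnish (21 unused).
By complementary slackness, y = 0 for the non-binding constraint.
The binding rows give the dual system: 2·y_assembly + 2·y_finishing = 18 and 2·y_assembly + 6·y_finishing = 38.
→ y_assembly = 4 and y_finishing = 5.
Δz = y_finishing·Δb = 5 × (4) = 20, so new z* = 1378 + 20 = 1398.

1398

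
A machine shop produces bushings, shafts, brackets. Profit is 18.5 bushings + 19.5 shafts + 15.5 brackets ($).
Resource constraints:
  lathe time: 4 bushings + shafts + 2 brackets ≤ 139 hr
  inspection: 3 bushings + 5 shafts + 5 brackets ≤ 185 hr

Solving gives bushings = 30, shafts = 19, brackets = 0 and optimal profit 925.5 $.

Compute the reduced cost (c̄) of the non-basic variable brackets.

At the optimum: lathe time uses 139 of 139 (binding); inspection uses 185 of 185 (binding).
The binding rows give the dual system: 4·y_lathe time + 3·y_inspection = 18.5 and 1·y_lathe time + 5·y_inspection = 19.5.
This yields shadow prices y_lathe time = 2, y_inspection = 3.5.
Reduced cost of brackets: c₃ − yᵀa₃ = 15.5 − (2·2 + 3.5·5) = 15.5 − 21.5 = -6.

-6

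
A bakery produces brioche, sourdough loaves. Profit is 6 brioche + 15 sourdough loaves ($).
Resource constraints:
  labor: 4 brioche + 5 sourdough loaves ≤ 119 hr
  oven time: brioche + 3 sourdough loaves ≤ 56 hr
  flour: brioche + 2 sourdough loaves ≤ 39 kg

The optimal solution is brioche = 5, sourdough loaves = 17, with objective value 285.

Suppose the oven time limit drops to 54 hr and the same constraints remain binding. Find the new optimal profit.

279

At the optimum: labor uses 105 of 119 (slack = 14); oven time uses 56 of 56 (binding); flour uses 39 of 39 (binding).
Since labor is not tight, its dual is 0.
The binding rows give the dual system: 1·y_oven time + 1·y_flour = 6 and 3·y_oven time + 2·y_flour = 15.
This yields shadow prices y_oven time = 3, y_flour = 3.
Δz = y_oven time·Δb = 3 × (-2) = -6, so new z* = 285 − 6 = 279.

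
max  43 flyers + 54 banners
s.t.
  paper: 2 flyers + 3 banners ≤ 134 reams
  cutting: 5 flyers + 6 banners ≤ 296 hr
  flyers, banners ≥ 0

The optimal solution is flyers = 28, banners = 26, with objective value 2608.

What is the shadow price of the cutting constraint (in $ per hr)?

7

At the optimum: paper uses 134 of 134 (binding); cutting uses 296 of 296 (binding).
From A_Bᵀ y = c: 2·y_paper + 5·y_cutting = 43; 3·y_paper + 6·y_cutting = 54.
Solving: y_paper = 4, y_cutting = 7.
Shadow price of cutting = 7.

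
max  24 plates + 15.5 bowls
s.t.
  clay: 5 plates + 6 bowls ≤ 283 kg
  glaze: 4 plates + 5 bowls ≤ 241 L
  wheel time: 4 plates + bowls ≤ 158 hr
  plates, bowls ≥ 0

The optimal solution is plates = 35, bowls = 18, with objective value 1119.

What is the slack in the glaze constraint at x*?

11

glaze used = 4·35 + 5·18 = 230; slack = 241 − 230 = 11.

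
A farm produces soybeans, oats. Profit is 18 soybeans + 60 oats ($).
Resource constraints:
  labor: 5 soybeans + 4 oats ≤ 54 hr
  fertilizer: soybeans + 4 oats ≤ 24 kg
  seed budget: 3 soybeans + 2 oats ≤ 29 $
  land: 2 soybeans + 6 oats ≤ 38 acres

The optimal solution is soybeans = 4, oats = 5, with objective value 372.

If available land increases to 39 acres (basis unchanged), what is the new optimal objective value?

378

At the optimum: labor uses 40 of 54 (slack = 14); fertilizer uses 24 of 24 (binding); seed budget uses 22 of 29 (slack = 7); land uses 38 of 38 (binding).
Slack constraints have shadow price 0 (complementary slackness).
The binding rows give the dual system: 1·y_fertilizer + 2·y_land = 18 and 4·y_fertilizer + 6·y_land = 60.
→ y_fertilizer = 6 and y_land = 6.
Δz = y_land·Δb = 6 × (1) = 6, so new z* = 372 + 6 = 378.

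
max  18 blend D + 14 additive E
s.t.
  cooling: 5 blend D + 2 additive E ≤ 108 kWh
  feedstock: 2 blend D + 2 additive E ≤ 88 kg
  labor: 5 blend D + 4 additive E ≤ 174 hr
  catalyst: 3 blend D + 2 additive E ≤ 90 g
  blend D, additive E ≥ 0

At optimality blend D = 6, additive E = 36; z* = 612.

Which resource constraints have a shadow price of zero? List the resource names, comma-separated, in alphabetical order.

cooling, feedstock

cooling: 102/108 (slack 6)
feedstock: 84/88 (slack 4)
labor: 174/174 (binding)
catalyst: 90/90 (binding)
By complementary slackness, a constraint with positive slack has shadow price 0 → cooling, feedstock.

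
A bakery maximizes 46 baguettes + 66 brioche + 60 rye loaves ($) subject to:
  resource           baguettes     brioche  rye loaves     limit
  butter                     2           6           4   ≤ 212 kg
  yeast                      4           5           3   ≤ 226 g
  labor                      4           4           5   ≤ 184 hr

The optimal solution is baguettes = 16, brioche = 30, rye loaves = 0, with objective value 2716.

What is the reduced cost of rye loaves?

-5

Binding: butter and labor. Non-binding: yeast (12 unused).
Since yeast is not tight, its dual is 0.
From A_Bᵀ y = c: 2·y_butter + 4·y_labor = 46; 6·y_butter + 4·y_labor = 66.
Solving: y_butter = 5, y_labor = 9.
Reduced cost of rye loaves: c₃ − yᵀa₃ = 60 − (5·4 + 9·5) = 60 − 65 = -5.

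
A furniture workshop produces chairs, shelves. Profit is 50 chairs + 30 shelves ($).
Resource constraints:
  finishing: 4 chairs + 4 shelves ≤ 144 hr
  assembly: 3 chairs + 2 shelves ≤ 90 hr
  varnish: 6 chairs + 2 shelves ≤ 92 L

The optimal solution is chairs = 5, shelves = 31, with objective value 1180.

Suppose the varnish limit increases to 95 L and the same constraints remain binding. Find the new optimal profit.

1195

Check each constraint at x*: finishing 144/144 (tight); assembly 77/90 (slack 13); varnish 92/92 (tight).
Since assembly is not tight, its dual is 0.
Dual feasibility on the basic columns requires 4·y_finishing + 6·y_varnish = 50, 4·y_finishing + 2·y_varnish = 30.
Solving: y_finishing = 5, y_varnish = 5.
Δz = y_varnish·Δb = 5 × (3) = 15, so new z* = 1180 + 15 = 1195.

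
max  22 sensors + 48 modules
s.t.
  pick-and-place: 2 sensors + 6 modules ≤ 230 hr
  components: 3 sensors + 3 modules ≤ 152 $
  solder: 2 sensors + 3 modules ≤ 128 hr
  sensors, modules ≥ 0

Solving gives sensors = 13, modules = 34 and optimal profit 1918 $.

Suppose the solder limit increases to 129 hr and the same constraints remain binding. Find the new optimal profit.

1924

Check each constraint at x*: pick-and-place 230/230 (tight); components 141/152 (slack 11); solder 128/128 (tight).
By complementary slackness, y = 0 for the non-binding constraint.
Dual feasibility on the basic columns requires 2·y_pick-and-place + 2·y_solder = 22, 6·y_pick-and-place + 3·y_solder = 48.
This yields shadow prices y_pick-and-place = 5, y_solder = 6.
Δz = y_solder·Δb = 6 × (1) = 6, so new z* = 1918 + 6 = 1924.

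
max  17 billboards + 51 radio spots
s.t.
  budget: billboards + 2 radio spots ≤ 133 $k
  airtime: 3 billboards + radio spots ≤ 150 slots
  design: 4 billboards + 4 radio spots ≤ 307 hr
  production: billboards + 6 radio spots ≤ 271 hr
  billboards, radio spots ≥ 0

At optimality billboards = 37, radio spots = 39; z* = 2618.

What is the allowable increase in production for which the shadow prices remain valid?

Binding constraints: airtime, production. The basis is B = [[3,1],[1,6]] with det 17.
Per unit increase in production, x* moves by d = (-0.0588, 0.1765).
The basis stays optimal until design becomes binding; allowable increase = 6.375 hr.

6.375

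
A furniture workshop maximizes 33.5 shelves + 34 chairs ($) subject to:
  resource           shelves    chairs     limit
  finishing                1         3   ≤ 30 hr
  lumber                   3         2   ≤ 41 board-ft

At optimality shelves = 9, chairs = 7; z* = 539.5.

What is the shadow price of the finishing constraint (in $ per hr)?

5

At the optimum: finishing uses 30 of 30 (binding); lumber uses 41 of 41 (binding).
The binding rows give the dual system: 1·y_finishing + 3·y_lumber = 33.5 and 3·y_finishing + 2·y_lumber = 34.
→ y_finishing = 5 and y_lumber = 9.5.
Shadow price of finishing = 5.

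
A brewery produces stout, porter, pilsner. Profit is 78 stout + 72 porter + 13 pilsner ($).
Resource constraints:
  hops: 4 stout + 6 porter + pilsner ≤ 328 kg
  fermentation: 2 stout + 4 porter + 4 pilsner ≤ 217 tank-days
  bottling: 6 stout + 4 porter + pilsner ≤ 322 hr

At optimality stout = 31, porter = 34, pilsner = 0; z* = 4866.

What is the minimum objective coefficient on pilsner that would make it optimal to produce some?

Binding: hops and bottling. Non-binding: fermentation (19 unused).
Since fermentation is not tight, its dual is 0.
The binding rows give the dual system: 4·y_hops + 6·y_bottling = 78 and 6·y_hops + 4·y_bottling = 72.
→ y_hops = 6 and y_bottling = 9.
pilsner enters the basis when its profit ≥ yᵀa₃ = 6·1 + 9·1 = 15.

15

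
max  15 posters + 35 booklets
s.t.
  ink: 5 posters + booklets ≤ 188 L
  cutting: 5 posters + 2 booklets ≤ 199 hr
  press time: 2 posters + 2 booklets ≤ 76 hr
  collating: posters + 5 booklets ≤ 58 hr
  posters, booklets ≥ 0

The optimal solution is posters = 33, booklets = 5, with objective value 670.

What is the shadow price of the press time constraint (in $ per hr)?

At the optimum: ink uses 170 of 188 (slack = 18); cutting uses 175 of 199 (slack = 24); press time uses 76 of 76 (binding); collating uses 58 of 58 (binding).
Slack constraints have shadow price 0 (complementary slackness).
From A_Bᵀ y = c: 2·y_press time + 1·y_collating = 15; 2·y_press time + 5·y_collating = 35.
→ y_press time = 5 and y_collating = 5.
Shadow price of press time = 5.

5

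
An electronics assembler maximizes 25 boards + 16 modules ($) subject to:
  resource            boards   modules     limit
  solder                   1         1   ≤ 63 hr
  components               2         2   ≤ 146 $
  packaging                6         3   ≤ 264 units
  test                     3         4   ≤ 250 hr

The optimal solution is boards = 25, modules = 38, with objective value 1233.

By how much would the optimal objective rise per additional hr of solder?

At the optimum: solder uses 63 of 63 (binding); components uses 126 of 146 (slack = 20); packaging uses 264 of 264 (binding); test uses 227 of 250 (slack = 23).
Slack constraints have shadow price 0 (complementary slackness).
From A_Bᵀ y = c: 1·y_solder + 6·y_packaging = 25; 1·y_solder + 3·y_packaging = 16.
→ y_solder = 7 and y_packaging = 3.
Shadow price of solder = 7.

7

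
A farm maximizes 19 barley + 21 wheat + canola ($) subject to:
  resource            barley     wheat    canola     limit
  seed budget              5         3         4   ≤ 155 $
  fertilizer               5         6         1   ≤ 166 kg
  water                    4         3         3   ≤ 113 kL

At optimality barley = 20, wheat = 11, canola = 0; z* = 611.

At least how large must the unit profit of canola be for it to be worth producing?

Check each constraint at x*: seed budget 133/155 (slack 22); fertilizer 166/166 (tight); water 113/113 (tight).
By complementary slackness, y = 0 for the non-binding constraint.
The binding rows give the dual system: 5·y_fertilizer + 4·y_water = 19 and 6·y_fertilizer + 3·y_water = 21.
Solving: y_fertilizer = 3, y_water = 1.
canola enters the basis when its profit ≥ yᵀa₃ = 3·1 + 1·3 = 6.

6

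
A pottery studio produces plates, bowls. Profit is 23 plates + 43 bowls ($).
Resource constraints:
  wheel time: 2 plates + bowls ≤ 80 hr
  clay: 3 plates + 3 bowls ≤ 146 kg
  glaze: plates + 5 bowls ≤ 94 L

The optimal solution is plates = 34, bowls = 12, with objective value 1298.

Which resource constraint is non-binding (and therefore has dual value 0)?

wheel time: 80/80 (binding)
clay: 138/146 (slack 8)
glaze: 94/94 (binding)
By complementary slackness, a constraint with positive slack has shadow price 0 → clay.

clay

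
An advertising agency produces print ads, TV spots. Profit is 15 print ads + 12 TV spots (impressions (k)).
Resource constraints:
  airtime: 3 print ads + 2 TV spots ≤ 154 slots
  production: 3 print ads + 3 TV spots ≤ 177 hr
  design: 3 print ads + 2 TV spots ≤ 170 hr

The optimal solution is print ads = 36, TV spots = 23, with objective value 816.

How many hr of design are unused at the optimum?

design used = 3·36 + 2·23 = 154; slack = 170 − 154 = 16.

16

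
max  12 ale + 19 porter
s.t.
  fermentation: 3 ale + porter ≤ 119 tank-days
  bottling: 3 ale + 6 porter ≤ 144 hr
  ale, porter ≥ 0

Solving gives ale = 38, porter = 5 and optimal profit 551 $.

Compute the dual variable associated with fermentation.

Check each constraint at x*: fermentation 119/119 (tight); bottling 144/144 (tight).
The binding rows give the dual system: 3·y_fermentation + 3·y_bottling = 12 and 1·y_fermentation + 6·y_bottling = 19.
Solving: y_fermentation = 1, y_bottling = 3.
Shadow price of fermentation = 1.

1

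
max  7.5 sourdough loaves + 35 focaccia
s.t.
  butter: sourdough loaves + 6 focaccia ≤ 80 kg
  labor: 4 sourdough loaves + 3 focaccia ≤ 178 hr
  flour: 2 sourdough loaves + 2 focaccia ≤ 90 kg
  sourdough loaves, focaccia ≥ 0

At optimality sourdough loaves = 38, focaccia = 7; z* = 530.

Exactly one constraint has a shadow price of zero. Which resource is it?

butter: 80/80 (binding)
labor: 173/178 (slack 5)
flour: 90/90 (binding)
By complementary slackness, a constraint with positive slack has shadow price 0 → labor.

labor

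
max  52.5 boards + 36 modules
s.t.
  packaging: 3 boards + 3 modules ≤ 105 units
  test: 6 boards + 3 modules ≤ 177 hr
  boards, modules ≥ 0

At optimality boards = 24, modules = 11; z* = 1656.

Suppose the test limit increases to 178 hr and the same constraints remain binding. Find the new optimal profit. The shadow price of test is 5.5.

1661.5

Δb = 1, so new z* = 1656 + (5.5)·(1) = 1656 + 5.5 = 1661.5.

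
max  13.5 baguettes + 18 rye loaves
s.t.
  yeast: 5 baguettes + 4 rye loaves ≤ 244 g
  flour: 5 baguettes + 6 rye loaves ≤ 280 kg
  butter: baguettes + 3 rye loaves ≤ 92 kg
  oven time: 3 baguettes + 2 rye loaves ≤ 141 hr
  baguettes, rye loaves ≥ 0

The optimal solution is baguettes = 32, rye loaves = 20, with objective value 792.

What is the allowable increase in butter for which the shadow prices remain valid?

Binding constraints: flour, butter. The basis is B = [[5,6],[1,3]] with det 9.
Per unit increase in butter, x* moves by d = (-0.6667, 0.5556).
The basis stays optimal until baguettes reaches 0; allowable increase = 48 kg.

48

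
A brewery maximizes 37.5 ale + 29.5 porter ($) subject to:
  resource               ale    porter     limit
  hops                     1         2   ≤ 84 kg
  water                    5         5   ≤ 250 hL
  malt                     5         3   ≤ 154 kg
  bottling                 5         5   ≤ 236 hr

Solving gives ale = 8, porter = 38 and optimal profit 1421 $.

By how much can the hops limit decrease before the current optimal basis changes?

53.2

Binding constraints: hops, malt. The basis is B = [[1,2],[5,3]] with det -7.
Per unit decrease in hops, x* moves by d = (0.4286, -0.7143).
The basis stays optimal until porter reaches 0; allowable decrease = 53.2 kg.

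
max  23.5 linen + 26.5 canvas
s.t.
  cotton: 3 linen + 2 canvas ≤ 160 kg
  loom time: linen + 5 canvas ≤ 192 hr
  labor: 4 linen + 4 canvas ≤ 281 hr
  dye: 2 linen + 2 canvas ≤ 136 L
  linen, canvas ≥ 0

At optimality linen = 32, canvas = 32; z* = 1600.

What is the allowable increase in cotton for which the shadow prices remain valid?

13

Binding constraints: cotton, loom time. The basis is B = [[3,2],[1,5]] with det 13.
Per unit increase in cotton, x* moves by d = (0.3846, -0.0769).
The basis stays optimal until dye becomes binding; allowable increase = 13 kg.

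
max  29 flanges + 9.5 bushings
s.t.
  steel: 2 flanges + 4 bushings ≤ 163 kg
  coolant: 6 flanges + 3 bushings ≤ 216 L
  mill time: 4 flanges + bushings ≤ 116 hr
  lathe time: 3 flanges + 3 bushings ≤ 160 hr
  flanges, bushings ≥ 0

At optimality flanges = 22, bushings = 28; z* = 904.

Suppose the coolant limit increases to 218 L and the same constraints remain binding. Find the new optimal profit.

907

Binding: coolant and mill time. Non-binding: steel (7 unused), lathe time (10 unused).
Slack constraints have shadow price 0 (complementary slackness).
The binding rows give the dual system: 6·y_coolant + 4·y_mill time = 29 and 3·y_coolant + 1·y_mill time = 9.5.
This yields shadow prices y_coolant = 1.5, y_mill time = 5.
Δz = y_coolant·Δb = 1.5 × (2) = 3, so new z* = 904 + 3 = 907.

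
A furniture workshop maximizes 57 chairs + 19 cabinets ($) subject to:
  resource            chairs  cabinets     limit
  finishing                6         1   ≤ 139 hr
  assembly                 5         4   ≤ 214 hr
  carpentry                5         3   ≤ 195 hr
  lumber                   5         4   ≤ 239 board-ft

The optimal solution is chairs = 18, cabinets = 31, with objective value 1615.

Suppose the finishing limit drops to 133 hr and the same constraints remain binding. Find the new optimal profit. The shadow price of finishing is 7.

1573

Δb = -6, so new z* = 1615 + (7)·(-6) = 1615 − 42 = 1573.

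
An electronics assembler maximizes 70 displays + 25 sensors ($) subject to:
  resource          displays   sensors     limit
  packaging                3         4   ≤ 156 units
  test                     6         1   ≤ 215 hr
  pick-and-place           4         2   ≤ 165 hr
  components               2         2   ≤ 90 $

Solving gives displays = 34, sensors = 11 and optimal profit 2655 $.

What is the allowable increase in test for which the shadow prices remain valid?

17.5

Binding constraints: test, components. The basis is B = [[6,1],[2,2]] with det 10.
Per unit increase in test, x* moves by d = (0.2, -0.2).
The basis stays optimal until pick-and-place becomes binding; allowable increase = 17.5 hr.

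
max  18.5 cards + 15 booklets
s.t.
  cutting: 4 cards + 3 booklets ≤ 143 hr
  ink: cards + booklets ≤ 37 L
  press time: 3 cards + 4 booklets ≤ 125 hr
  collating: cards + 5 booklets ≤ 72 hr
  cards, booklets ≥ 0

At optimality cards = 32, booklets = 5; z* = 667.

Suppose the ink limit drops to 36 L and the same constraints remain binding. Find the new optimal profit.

At the optimum: cutting uses 143 of 143 (binding); ink uses 37 of 37 (binding); press time uses 116 of 125 (slack = 9); collating uses 57 of 72 (slack = 15).
By complementary slackness, y = 0 for the non-binding constraints.
The binding rows give the dual system: 4·y_cutting + 1·y_ink = 18.5 and 3·y_cutting + 1·y_ink = 15.
This yields shadow prices y_cutting = 3.5, y_ink = 4.5.
Δz = y_ink·Δb = 4.5 × (-1) = -4.5, so new z* = 667 − 4.5 = 662.5.

662.5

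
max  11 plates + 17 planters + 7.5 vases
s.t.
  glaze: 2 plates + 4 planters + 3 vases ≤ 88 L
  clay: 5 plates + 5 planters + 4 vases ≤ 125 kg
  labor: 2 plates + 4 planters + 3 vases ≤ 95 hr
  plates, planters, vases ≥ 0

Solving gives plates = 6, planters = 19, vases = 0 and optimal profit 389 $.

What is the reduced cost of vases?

-5.5

Binding: glaze and clay. Non-binding: labor (7 unused).
Since labor is not tight, its dual is 0.
From A_Bᵀ y = c: 2·y_glaze + 5·y_clay = 11; 4·y_glaze + 5·y_clay = 17.
→ y_glaze = 3 and y_clay = 1.
Reduced cost of vases: c₃ − yᵀa₃ = 7.5 − (3·3 + 1·4) = 7.5 − 13 = -5.5.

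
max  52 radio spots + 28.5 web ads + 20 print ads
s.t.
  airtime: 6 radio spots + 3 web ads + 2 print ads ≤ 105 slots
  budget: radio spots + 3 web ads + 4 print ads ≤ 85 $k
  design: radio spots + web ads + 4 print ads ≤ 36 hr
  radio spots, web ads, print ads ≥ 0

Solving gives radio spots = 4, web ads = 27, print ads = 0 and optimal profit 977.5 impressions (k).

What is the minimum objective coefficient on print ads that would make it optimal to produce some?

At the optimum: airtime uses 105 of 105 (binding); budget uses 85 of 85 (binding); design uses 31 of 36 (slack = 5).
By complementary slackness, y = 0 for the non-binding constraint.
Dual feasibility on the basic columns requires 6·y_airtime + 1·y_budget = 52, 3·y_airtime + 3·y_budget = 28.5.
This yields shadow prices y_airtime = 8.5, y_budget = 1.
print ads enters the basis when its profit ≥ yᵀa₃ = 8.5·2 + 1·4 = 21.

21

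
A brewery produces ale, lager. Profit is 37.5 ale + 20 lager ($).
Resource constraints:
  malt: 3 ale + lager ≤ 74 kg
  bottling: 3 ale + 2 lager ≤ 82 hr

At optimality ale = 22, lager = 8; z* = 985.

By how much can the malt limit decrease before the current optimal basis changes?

Binding constraints: malt, bottling. The basis is B = [[3,1],[3,2]] with det 3.
Per unit decrease in malt, x* moves by d = (-0.6667, 1).
The basis stays optimal until ale reaches 0; allowable decrease = 33 kg.

33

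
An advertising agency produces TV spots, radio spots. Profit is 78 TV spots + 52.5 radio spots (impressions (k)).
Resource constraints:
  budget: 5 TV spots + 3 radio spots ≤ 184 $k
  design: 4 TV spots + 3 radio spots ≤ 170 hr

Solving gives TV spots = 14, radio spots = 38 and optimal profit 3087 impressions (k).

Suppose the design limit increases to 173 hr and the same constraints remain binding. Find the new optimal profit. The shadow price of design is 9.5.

3115.5

Δb = 3, so new z* = 3087 + (9.5)·(3) = 3087 + 28.5 = 3115.5.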